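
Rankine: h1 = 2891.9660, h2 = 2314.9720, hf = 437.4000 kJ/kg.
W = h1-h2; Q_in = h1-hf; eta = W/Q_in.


W = 576.9940 kJ/kg
Q_in = 2454.5660 kJ/kg
eta = 0.2351 = 23.5070%

eta = 23.5070%


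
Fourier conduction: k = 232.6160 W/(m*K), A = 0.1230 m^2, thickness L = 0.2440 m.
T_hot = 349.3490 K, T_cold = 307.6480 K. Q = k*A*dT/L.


dT = 41.7010 K
Q = 232.6160 * 0.1230 * 41.7010 / 0.2440 = 4889.9153 W

4889.9153 W


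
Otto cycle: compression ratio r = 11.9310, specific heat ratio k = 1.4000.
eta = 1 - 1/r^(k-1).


r^(k-1) = 2.6957
eta = 1 - 1/2.6957 = 0.6290 = 62.9038%

62.9038%


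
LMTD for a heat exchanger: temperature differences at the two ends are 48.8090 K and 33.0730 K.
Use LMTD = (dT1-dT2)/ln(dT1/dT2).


dT1/dT2 = 1.4758
ln(dT1/dT2) = 0.3892
LMTD = 15.7360 / 0.3892 = 40.4319 K

40.4319 K


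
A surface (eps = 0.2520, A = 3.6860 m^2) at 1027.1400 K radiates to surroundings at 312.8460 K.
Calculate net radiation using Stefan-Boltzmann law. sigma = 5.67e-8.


T^4 = 1.1131e+12
Tsurr^4 = 9.5790e+09
Q = 0.2520 * 5.67e-8 * 3.6860 * 1.1035e+12 = 58117.0771 W

58117.0771 W


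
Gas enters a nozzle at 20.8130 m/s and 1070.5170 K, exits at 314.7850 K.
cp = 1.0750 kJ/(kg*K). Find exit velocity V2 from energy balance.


dT = 755.7320 K
2*cp*1000*dT = 1624823.8000
V1^2 = 433.1810
V2 = sqrt(1625256.9810) = 1274.8557 m/s

1274.8557 m/s


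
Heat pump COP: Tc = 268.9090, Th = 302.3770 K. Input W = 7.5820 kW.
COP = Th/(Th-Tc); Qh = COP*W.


COP = 302.3770 / 33.4680 = 9.0348
Qh = 9.0348 * 7.5820 = 68.5019 kW

COP = 9.0348, Qh = 68.5019 kW


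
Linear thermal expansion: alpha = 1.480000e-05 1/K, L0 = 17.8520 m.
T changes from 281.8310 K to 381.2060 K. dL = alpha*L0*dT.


dT = 99.3750 K
dL = 1.480000e-05 * 17.8520 * 99.3750 = 0.026256 m
L_final = 17.878256 m

dL = 0.026256 m


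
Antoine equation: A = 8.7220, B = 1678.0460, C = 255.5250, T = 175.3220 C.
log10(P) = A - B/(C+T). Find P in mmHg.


C+T = 430.8470
B/(C+T) = 3.8948
log10(P) = 8.7220 - 3.8948 = 4.8272
P = 10^4.8272 = 67179.8786 mmHg

67179.8786 mmHg


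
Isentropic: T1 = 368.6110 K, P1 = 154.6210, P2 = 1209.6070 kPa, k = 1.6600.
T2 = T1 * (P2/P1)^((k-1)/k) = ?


(k-1)/k = 0.3976
(P2/P1)^exp = 2.2657
T2 = 368.6110 * 2.2657 = 835.1527 K

835.1527 K


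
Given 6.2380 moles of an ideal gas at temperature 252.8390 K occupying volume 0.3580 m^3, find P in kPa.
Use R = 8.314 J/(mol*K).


P = nRT/V = 6.2380 * 8.314 * 252.8390 / 0.3580
= 13112.9213 / 0.3580 = 36628.2718 Pa = 36.6283 kPa

36.6283 kPa


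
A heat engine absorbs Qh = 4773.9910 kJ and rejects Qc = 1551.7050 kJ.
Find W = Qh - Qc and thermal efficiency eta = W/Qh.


W = 4773.9910 - 1551.7050 = 3222.2860 kJ
eta = 3222.2860 / 4773.9910 = 0.6750 = 67.4967%

W = 3222.2860 kJ, eta = 67.4967%


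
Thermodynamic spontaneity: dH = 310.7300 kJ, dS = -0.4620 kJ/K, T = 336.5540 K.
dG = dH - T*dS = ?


T*dS = 336.5540 * -0.4620 = -155.4879 kJ
dG = 310.7300 + 155.4879 = 466.2179 kJ (non-spontaneous)

dG = 466.2179 kJ, non-spontaneous


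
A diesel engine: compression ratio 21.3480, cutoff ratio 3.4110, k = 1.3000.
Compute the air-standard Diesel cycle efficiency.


r^(k-1) = 2.5050
rc^k = 4.9289
eta = 0.4996 = 49.9599%

49.9599%


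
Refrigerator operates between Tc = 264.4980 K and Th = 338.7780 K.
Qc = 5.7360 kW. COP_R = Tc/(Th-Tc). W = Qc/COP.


COP = 264.4980 / 74.2800 = 3.5608
W = 5.7360 / 3.5608 = 1.6109 kW

COP = 3.5608, W = 1.6109 kW


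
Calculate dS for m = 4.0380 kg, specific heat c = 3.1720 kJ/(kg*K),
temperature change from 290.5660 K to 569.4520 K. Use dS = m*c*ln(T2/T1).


T2/T1 = 1.9598
ln(T2/T1) = 0.6728
dS = 4.0380 * 3.1720 * 0.6728 = 8.6181 kJ/K

8.6181 kJ/K


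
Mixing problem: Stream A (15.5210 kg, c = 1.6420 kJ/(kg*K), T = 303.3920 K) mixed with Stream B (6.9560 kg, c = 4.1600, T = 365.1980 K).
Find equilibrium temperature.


num = 18299.8113
den = 54.4224
Tf = 336.2549 K

336.2549 K


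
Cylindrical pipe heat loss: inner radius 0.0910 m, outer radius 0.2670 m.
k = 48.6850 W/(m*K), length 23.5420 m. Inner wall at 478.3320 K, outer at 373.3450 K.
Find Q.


dT = 104.9870 K
ln(ro/ri) = 1.0764
Q = 2*pi*48.6850*23.5420*104.9870 / 1.0764 = 702400.1762 W

702400.1762 W


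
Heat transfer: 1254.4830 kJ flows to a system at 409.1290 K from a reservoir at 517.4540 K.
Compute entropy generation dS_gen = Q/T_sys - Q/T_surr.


dS_sys = 1254.4830/409.1290 = 3.0662 kJ/K
dS_surr = -1254.4830/517.4540 = -2.4243 kJ/K
dS_gen = 3.0662 - 2.4243 = 0.6419 kJ/K (irreversible)

dS_gen = 0.6419 kJ/K, irreversible


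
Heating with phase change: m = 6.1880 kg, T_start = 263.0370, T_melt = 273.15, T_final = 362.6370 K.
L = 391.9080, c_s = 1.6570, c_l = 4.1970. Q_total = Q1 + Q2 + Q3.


Q1 (sensible, solid) = 6.1880 * 1.6570 * 10.1130 = 103.6938 kJ
Q2 (latent) = 6.1880 * 391.9080 = 2425.1267 kJ
Q3 (sensible, liquid) = 6.1880 * 4.1970 * 89.4870 = 2324.0701 kJ
Q_total = 4852.8906 kJ

4852.8906 kJ


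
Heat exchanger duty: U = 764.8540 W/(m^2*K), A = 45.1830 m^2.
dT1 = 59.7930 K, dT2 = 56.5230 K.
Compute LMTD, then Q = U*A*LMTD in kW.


LMTD = 58.1427 K
Q = 764.8540 * 45.1830 * 58.1427 = 2009317.7249 W = 2009.3177 kW

2009.3177 kW


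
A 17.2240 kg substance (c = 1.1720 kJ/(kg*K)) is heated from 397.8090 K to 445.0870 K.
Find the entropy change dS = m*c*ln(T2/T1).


T2/T1 = 1.1188
ln(T2/T1) = 0.1123
dS = 17.2240 * 1.1720 * 0.1123 = 2.2669 kJ/K

2.2669 kJ/K


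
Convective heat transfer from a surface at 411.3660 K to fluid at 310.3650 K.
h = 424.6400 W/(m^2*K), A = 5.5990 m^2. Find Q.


dT = 101.0010 K
Q = 424.6400 * 5.5990 * 101.0010 = 240135.8729 W

240135.8729 W


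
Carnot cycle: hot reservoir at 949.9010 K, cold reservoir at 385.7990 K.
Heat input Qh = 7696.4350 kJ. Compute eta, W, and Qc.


eta = 1 - 385.7990/949.9010 = 0.5939
W = 0.5939 * 7696.4350 = 4570.5546 kJ
Qc = 7696.4350 - 4570.5546 = 3125.8804 kJ

eta = 59.3853%, W = 4570.5546 kJ, Qc = 3125.8804 kJ


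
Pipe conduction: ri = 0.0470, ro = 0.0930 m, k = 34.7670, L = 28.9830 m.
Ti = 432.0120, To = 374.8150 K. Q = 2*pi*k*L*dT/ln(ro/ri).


dT = 57.1970 K
ln(ro/ri) = 0.6825
Q = 2*pi*34.7670*28.9830*57.1970 / 0.6825 = 530629.7943 W

530629.7943 W


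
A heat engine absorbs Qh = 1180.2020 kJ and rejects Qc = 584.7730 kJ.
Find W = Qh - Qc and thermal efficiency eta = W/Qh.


W = 1180.2020 - 584.7730 = 595.4290 kJ
eta = 595.4290 / 1180.2020 = 0.5045 = 50.4514%

W = 595.4290 kJ, eta = 50.4514%


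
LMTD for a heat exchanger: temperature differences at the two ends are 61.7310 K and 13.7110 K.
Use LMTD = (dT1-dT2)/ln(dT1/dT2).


dT1/dT2 = 4.5023
ln(dT1/dT2) = 1.5046
LMTD = 48.0200 / 1.5046 = 31.9157 K

31.9157 K


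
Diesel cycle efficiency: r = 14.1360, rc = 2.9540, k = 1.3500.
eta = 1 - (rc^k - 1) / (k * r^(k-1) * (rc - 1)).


r^(k-1) = 2.5271
rc^k = 4.3157
eta = 0.5026 = 50.2599%

50.2599%


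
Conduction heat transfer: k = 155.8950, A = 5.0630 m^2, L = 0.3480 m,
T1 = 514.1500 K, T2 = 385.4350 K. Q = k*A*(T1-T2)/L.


dT = 128.7150 K
Q = 155.8950 * 5.0630 * 128.7150 / 0.3480 = 291937.5983 W

291937.5983 W


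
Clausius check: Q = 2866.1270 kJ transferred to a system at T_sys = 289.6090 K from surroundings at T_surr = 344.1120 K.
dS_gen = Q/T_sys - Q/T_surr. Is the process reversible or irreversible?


dS_sys = 2866.1270/289.6090 = 9.8965 kJ/K
dS_surr = -2866.1270/344.1120 = -8.3291 kJ/K
dS_gen = 9.8965 - 8.3291 = 1.5675 kJ/K (irreversible)

dS_gen = 1.5675 kJ/K, irreversible


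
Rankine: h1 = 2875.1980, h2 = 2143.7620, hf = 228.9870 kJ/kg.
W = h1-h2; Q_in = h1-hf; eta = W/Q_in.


W = 731.4360 kJ/kg
Q_in = 2646.2110 kJ/kg
eta = 0.2764 = 27.6409%

eta = 27.6409%


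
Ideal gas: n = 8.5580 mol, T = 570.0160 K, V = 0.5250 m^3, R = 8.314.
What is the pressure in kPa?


P = nRT/V = 8.5580 * 8.314 * 570.0160 / 0.5250
= 40557.3293 / 0.5250 = 77252.0557 Pa = 77.2521 kPa

77.2521 kPa


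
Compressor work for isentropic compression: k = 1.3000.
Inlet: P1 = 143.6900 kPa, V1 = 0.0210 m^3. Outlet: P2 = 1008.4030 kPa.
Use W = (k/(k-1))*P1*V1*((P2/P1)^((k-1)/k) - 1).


(k-1)/k = 0.2308
(P2/P1)^exp = 1.5678
W = 4.3333 * 143.6900 * 0.0210 * (1.5678 - 1) = 7.4239 kJ

7.4239 kJ


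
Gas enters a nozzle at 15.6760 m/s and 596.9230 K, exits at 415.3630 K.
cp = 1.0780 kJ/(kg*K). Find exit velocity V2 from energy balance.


dT = 181.5600 K
2*cp*1000*dT = 391443.3600
V1^2 = 245.7370
V2 = sqrt(391689.0970) = 625.8507 m/s

625.8507 m/s


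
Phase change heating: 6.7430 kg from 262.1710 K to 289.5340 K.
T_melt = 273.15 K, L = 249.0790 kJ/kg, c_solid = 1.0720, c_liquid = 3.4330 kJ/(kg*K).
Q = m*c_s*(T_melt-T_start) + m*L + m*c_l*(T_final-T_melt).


Q1 (sensible, solid) = 6.7430 * 1.0720 * 10.9790 = 79.3617 kJ
Q2 (latent) = 6.7430 * 249.0790 = 1679.5397 kJ
Q3 (sensible, liquid) = 6.7430 * 3.4330 * 16.3840 = 379.2686 kJ
Q_total = 2138.1700 kJ

2138.1700 kJ


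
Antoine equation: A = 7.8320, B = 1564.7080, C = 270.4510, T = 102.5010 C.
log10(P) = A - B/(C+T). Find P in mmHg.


C+T = 372.9520
B/(C+T) = 4.1955
log10(P) = 7.8320 - 4.1955 = 3.6365
P = 10^3.6365 = 4330.4446 mmHg

4330.4446 mmHg


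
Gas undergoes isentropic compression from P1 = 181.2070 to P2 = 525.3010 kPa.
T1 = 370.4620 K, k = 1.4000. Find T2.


(k-1)/k = 0.2857
(P2/P1)^exp = 1.3554
T2 = 370.4620 * 1.3554 = 502.1232 K

502.1232 K


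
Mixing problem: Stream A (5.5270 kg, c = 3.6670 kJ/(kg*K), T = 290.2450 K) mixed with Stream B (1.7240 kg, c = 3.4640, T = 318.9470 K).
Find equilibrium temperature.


num = 7787.2742
den = 26.2394
Tf = 296.7774 K

296.7774 K


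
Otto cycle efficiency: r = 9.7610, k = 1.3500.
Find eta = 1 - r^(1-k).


r^(k-1) = 2.2198
eta = 1 - 1/2.2198 = 0.5495 = 54.9518%

54.9518%


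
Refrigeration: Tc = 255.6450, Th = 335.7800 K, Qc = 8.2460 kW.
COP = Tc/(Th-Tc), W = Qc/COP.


COP = 255.6450 / 80.1350 = 3.1902
W = 8.2460 / 3.1902 = 2.5848 kW

COP = 3.1902, W = 2.5848 kW


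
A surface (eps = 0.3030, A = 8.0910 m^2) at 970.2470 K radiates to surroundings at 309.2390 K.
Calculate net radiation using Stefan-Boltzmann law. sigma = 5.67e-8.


T^4 = 8.8619e+11
Tsurr^4 = 9.1449e+09
Q = 0.3030 * 5.67e-8 * 8.0910 * 8.7705e+11 = 121913.6263 W

121913.6263 W


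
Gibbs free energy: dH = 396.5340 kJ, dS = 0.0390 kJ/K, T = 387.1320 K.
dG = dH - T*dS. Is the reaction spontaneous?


T*dS = 387.1320 * 0.0390 = 15.0981 kJ
dG = 396.5340 - 15.0981 = 381.4359 kJ (non-spontaneous)

dG = 381.4359 kJ, non-spontaneous


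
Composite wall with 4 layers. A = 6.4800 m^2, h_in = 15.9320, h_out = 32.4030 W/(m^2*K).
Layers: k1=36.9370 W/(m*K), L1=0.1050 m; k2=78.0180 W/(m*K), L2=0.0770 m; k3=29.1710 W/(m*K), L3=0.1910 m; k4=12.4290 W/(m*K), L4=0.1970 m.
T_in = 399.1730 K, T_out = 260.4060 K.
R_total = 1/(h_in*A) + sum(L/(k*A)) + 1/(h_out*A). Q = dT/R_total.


R_conv_in = 1/(15.9320*6.4800) = 0.0097
R_1 = 0.1050/(36.9370*6.4800) = 0.0004
R_2 = 0.0770/(78.0180*6.4800) = 0.0002
R_3 = 0.1910/(29.1710*6.4800) = 0.0010
R_4 = 0.1970/(12.4290*6.4800) = 0.0024
R_conv_out = 1/(32.4030*6.4800) = 0.0048
R_total = 0.0185 K/W
Q = 138.7670 / 0.0185 = 7502.4613 W

R_total = 0.0185 K/W, Q = 7502.4613 W


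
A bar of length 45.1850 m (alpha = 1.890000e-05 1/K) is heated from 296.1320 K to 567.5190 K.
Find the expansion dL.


dT = 271.3870 K
dL = 1.890000e-05 * 45.1850 * 271.3870 = 0.231764 m
L_final = 45.416764 m

dL = 0.231764 m


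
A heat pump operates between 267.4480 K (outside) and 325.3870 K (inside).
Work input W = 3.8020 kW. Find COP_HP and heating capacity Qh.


COP = 325.3870 / 57.9390 = 5.6160
Qh = 5.6160 * 3.8020 = 21.3521 kW

COP = 5.6160, Qh = 21.3521 kW


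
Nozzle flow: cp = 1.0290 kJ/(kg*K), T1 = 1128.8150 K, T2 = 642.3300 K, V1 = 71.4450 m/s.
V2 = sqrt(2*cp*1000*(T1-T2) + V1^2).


dT = 486.4850 K
2*cp*1000*dT = 1001186.1300
V1^2 = 5104.3880
V2 = sqrt(1006290.5180) = 1003.1403 m/s

1003.1403 m/s


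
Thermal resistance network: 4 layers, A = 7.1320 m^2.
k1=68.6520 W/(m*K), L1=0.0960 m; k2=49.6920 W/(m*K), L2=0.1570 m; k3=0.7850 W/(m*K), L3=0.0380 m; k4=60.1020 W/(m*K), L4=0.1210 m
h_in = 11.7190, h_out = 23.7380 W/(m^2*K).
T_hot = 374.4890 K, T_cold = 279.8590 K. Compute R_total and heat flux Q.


R_conv_in = 1/(11.7190*7.1320) = 0.0120
R_1 = 0.0960/(68.6520*7.1320) = 0.0002
R_2 = 0.1570/(49.6920*7.1320) = 0.0004
R_3 = 0.0380/(0.7850*7.1320) = 0.0068
R_4 = 0.1210/(60.1020*7.1320) = 0.0003
R_conv_out = 1/(23.7380*7.1320) = 0.0059
R_total = 0.0256 K/W
Q = 94.6300 / 0.0256 = 3699.3703 W

R_total = 0.0256 K/W, Q = 3699.3703 W


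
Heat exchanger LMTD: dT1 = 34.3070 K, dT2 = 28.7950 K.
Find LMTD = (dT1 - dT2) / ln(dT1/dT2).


dT1/dT2 = 1.1914
ln(dT1/dT2) = 0.1751
LMTD = 5.5120 / 0.1751 = 31.4706 K

31.4706 K


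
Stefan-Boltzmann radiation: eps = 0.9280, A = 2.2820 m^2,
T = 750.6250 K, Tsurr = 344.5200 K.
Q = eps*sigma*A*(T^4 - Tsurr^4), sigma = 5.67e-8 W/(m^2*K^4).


T^4 = 3.1746e+11
Tsurr^4 = 1.4088e+10
Q = 0.9280 * 5.67e-8 * 2.2820 * 3.0337e+11 = 36427.1345 W

36427.1345 W


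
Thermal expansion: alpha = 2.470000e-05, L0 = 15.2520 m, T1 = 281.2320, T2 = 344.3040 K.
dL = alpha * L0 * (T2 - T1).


dT = 63.0720 K
dL = 2.470000e-05 * 15.2520 * 63.0720 = 0.023761 m
L_final = 15.275761 m

dL = 0.023761 m


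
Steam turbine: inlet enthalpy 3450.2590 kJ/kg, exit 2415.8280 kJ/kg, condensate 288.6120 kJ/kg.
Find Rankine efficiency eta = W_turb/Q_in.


W = 1034.4310 kJ/kg
Q_in = 3161.6470 kJ/kg
eta = 0.3272 = 32.7181%

eta = 32.7181%


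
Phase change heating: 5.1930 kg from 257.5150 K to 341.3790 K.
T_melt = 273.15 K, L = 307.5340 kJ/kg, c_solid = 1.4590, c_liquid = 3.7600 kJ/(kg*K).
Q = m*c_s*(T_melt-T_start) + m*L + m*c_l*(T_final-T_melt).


Q1 (sensible, solid) = 5.1930 * 1.4590 * 15.6350 = 118.4599 kJ
Q2 (latent) = 5.1930 * 307.5340 = 1597.0241 kJ
Q3 (sensible, liquid) = 5.1930 * 3.7600 * 68.2290 = 1332.2176 kJ
Q_total = 3047.7016 kJ

3047.7016 kJ


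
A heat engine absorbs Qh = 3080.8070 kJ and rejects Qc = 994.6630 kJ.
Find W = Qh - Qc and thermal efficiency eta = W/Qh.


W = 3080.8070 - 994.6630 = 2086.1440 kJ
eta = 2086.1440 / 3080.8070 = 0.6771 = 67.7142%

W = 2086.1440 kJ, eta = 67.7142%


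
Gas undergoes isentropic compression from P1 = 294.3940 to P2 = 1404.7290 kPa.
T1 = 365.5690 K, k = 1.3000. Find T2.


(k-1)/k = 0.2308
(P2/P1)^exp = 1.4342
T2 = 365.5690 * 1.4342 = 524.3050 K

524.3050 K


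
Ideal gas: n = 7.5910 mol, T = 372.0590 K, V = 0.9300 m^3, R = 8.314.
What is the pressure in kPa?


P = nRT/V = 7.5910 * 8.314 * 372.0590 / 0.9300
= 23481.2291 / 0.9300 = 25248.6335 Pa = 25.2486 kPa

25.2486 kPa


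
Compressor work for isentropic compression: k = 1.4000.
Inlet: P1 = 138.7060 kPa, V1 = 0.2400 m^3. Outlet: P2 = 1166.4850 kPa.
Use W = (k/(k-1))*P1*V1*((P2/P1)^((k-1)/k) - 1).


(k-1)/k = 0.2857
(P2/P1)^exp = 1.8375
W = 3.5000 * 138.7060 * 0.2400 * (1.8375 - 1) = 97.5780 kJ

97.5780 kJ


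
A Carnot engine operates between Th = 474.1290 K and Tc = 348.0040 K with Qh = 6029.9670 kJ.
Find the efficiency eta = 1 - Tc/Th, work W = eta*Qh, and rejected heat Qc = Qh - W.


eta = 1 - 348.0040/474.1290 = 0.2660
W = 0.2660 * 6029.9670 = 1604.0563 kJ
Qc = 6029.9670 - 1604.0563 = 4425.9107 kJ

eta = 26.6014%, W = 1604.0563 kJ, Qc = 4425.9107 kJ


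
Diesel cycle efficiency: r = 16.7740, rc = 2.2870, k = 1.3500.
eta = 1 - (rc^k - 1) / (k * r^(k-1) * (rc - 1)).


r^(k-1) = 2.6830
rc^k = 3.0550
eta = 0.5592 = 55.9167%

55.9167%


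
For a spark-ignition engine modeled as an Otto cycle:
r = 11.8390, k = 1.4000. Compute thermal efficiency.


r^(k-1) = 2.6874
eta = 1 - 1/2.6874 = 0.6279 = 62.7888%

62.7888%


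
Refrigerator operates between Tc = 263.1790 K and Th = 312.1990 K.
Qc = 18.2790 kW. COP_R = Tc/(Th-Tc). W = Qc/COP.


COP = 263.1790 / 49.0200 = 5.3688
W = 18.2790 / 5.3688 = 3.4047 kW

COP = 5.3688, W = 3.4047 kW


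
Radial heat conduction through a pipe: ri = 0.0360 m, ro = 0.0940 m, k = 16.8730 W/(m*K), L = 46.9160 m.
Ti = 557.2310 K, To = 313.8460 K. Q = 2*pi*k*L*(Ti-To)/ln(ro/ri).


dT = 243.3850 K
ln(ro/ri) = 0.9598
Q = 2*pi*16.8730*46.9160*243.3850 / 0.9598 = 1261296.3709 W

1261296.3709 W


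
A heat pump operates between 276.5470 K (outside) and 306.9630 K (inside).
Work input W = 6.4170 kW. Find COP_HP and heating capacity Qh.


COP = 306.9630 / 30.4160 = 10.0922
Qh = 10.0922 * 6.4170 = 64.7614 kW

COP = 10.0922, Qh = 64.7614 kW


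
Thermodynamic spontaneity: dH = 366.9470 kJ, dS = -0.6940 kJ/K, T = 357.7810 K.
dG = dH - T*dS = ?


T*dS = 357.7810 * -0.6940 = -248.3000 kJ
dG = 366.9470 + 248.3000 = 615.2470 kJ (non-spontaneous)

dG = 615.2470 kJ, non-spontaneous


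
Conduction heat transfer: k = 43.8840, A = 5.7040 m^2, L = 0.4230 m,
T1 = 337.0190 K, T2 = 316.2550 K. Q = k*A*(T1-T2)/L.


dT = 20.7640 K
Q = 43.8840 * 5.7040 * 20.7640 / 0.4230 = 12287.2976 W

12287.2976 W


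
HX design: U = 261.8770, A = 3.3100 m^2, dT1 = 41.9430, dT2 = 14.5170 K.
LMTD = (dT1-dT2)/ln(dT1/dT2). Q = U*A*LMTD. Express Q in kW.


LMTD = 25.8494 K
Q = 261.8770 * 3.3100 * 25.8494 = 22406.6046 W = 22.4066 kW

22.4066 kW


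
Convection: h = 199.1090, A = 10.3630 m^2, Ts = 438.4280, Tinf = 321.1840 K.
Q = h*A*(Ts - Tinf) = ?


dT = 117.2440 K
Q = 199.1090 * 10.3630 * 117.2440 = 241917.3498 W

241917.3498 W


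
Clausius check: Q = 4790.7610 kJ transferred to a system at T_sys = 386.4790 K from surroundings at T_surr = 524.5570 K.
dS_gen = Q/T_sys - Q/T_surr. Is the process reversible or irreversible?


dS_sys = 4790.7610/386.4790 = 12.3959 kJ/K
dS_surr = -4790.7610/524.5570 = -9.1330 kJ/K
dS_gen = 12.3959 - 9.1330 = 3.2629 kJ/K (irreversible)

dS_gen = 3.2629 kJ/K, irreversible


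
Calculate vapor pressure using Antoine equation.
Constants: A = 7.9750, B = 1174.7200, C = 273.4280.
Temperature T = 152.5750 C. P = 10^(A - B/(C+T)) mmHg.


C+T = 426.0030
B/(C+T) = 2.7575
log10(P) = 7.9750 - 2.7575 = 5.2175
P = 10^5.2175 = 164991.1820 mmHg

164991.1820 mmHg


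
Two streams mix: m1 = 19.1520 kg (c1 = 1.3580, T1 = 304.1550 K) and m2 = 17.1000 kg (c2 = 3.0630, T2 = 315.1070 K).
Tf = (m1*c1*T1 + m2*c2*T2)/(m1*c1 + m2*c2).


num = 24415.0436
den = 78.3857
Tf = 311.4731 K

311.4731 K


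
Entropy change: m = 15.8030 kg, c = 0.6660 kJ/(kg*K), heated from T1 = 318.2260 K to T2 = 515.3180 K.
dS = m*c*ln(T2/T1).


T2/T1 = 1.6193
ln(T2/T1) = 0.4820
dS = 15.8030 * 0.6660 * 0.4820 = 5.0732 kJ/K

5.0732 kJ/K


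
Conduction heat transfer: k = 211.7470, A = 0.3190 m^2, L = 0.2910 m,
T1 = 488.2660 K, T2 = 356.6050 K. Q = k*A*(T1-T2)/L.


dT = 131.6610 K
Q = 211.7470 * 0.3190 * 131.6610 / 0.2910 = 30561.3201 W

30561.3201 W


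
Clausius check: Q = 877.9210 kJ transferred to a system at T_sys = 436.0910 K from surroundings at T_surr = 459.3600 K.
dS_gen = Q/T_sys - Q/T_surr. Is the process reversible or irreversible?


dS_sys = 877.9210/436.0910 = 2.0132 kJ/K
dS_surr = -877.9210/459.3600 = -1.9112 kJ/K
dS_gen = 2.0132 - 1.9112 = 0.1020 kJ/K (irreversible)

dS_gen = 0.1020 kJ/K, irreversible


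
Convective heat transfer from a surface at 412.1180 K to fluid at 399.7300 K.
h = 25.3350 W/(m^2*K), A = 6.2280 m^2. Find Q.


dT = 12.3880 K
Q = 25.3350 * 6.2280 * 12.3880 = 1954.6577 W

1954.6577 W


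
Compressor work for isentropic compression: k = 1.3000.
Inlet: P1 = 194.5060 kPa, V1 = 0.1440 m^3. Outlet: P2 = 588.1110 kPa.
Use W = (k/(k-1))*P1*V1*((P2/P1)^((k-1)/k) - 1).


(k-1)/k = 0.2308
(P2/P1)^exp = 1.2909
W = 4.3333 * 194.5060 * 0.1440 * (1.2909 - 1) = 35.3063 kJ

35.3063 kJ


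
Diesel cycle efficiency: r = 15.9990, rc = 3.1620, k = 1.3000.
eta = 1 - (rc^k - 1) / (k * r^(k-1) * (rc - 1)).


r^(k-1) = 2.2974
rc^k = 4.4663
eta = 0.4632 = 46.3163%

46.3163%


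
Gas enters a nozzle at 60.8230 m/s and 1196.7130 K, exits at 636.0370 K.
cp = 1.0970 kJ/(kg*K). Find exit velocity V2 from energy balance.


dT = 560.6760 K
2*cp*1000*dT = 1230123.1440
V1^2 = 3699.4373
V2 = sqrt(1233822.5813) = 1110.7757 m/s

1110.7757 m/s


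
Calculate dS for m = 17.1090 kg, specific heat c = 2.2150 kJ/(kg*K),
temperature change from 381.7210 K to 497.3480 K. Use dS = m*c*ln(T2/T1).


T2/T1 = 1.3029
ln(T2/T1) = 0.2646
dS = 17.1090 * 2.2150 * 0.2646 = 10.0274 kJ/K

10.0274 kJ/K


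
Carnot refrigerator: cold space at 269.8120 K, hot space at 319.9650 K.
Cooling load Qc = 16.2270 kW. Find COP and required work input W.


COP = 269.8120 / 50.1530 = 5.3798
W = 16.2270 / 5.3798 = 3.0163 kW

COP = 5.3798, W = 3.0163 kW


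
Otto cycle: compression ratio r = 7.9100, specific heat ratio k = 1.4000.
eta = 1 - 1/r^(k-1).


r^(k-1) = 2.2870
eta = 1 - 1/2.2870 = 0.5628 = 56.2750%

56.2750%


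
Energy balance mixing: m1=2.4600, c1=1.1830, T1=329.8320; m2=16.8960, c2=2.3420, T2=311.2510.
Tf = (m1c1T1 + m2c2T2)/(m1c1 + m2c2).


num = 13276.2070
den = 42.4806
Tf = 312.5239 K

312.5239 K


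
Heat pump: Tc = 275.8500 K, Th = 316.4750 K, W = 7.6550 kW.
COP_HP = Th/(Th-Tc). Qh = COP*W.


COP = 316.4750 / 40.6250 = 7.7902
Qh = 7.7902 * 7.6550 = 59.6336 kW

COP = 7.7902, Qh = 59.6336 kW


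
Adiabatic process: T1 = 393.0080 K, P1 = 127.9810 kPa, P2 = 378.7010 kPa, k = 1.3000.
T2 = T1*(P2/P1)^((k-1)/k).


(k-1)/k = 0.2308
(P2/P1)^exp = 1.2845
T2 = 393.0080 * 1.2845 = 504.8107 K

504.8107 K


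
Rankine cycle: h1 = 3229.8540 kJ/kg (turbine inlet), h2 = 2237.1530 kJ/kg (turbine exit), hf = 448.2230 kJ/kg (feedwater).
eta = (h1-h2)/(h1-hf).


W = 992.7010 kJ/kg
Q_in = 2781.6310 kJ/kg
eta = 0.3569 = 35.6877%

eta = 35.6877%


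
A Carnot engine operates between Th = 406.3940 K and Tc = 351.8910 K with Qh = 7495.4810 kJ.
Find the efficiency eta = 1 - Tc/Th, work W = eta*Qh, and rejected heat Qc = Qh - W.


eta = 1 - 351.8910/406.3940 = 0.1341
W = 0.1341 * 7495.4810 = 1005.2466 kJ
Qc = 7495.4810 - 1005.2466 = 6490.2344 kJ

eta = 13.4114%, W = 1005.2466 kJ, Qc = 6490.2344 kJ


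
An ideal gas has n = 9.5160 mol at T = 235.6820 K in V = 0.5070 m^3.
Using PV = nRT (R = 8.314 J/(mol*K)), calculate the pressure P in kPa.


P = nRT/V = 9.5160 * 8.314 * 235.6820 / 0.5070
= 18646.2228 / 0.5070 = 36777.5597 Pa = 36.7776 kPa

36.7776 kPa


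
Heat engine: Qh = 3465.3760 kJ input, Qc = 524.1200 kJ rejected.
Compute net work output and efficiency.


W = 3465.3760 - 524.1200 = 2941.2560 kJ
eta = 2941.2560 / 3465.3760 = 0.8488 = 84.8755%

W = 2941.2560 kJ, eta = 84.8755%


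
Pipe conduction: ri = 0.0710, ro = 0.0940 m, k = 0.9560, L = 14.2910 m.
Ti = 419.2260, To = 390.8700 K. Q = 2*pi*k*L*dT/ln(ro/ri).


dT = 28.3560 K
ln(ro/ri) = 0.2806
Q = 2*pi*0.9560*14.2910*28.3560 / 0.2806 = 8674.3035 W

8674.3035 W


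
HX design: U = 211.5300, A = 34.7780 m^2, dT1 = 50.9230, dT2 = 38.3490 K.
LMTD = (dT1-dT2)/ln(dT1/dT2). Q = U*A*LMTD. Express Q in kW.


LMTD = 44.3392 K
Q = 211.5300 * 34.7780 * 44.3392 = 326185.6719 W = 326.1857 kW

326.1857 kW


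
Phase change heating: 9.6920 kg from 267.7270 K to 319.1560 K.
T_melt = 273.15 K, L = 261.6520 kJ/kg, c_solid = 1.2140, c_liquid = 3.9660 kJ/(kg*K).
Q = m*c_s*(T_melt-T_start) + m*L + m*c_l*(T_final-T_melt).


Q1 (sensible, solid) = 9.6920 * 1.2140 * 5.4230 = 63.8075 kJ
Q2 (latent) = 9.6920 * 261.6520 = 2535.9312 kJ
Q3 (sensible, liquid) = 9.6920 * 3.9660 * 46.0060 = 1768.4003 kJ
Q_total = 4368.1390 kJ

4368.1390 kJ


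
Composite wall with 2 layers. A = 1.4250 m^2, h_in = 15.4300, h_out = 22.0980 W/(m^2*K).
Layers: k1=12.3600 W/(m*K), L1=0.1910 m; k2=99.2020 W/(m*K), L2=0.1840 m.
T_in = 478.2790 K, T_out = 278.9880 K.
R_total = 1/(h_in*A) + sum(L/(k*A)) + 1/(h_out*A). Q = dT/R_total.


R_conv_in = 1/(15.4300*1.4250) = 0.0455
R_1 = 0.1910/(12.3600*1.4250) = 0.0108
R_2 = 0.1840/(99.2020*1.4250) = 0.0013
R_conv_out = 1/(22.0980*1.4250) = 0.0318
R_total = 0.0894 K/W
Q = 199.2910 / 0.0894 = 2229.6494 W

R_total = 0.0894 K/W, Q = 2229.6494 W


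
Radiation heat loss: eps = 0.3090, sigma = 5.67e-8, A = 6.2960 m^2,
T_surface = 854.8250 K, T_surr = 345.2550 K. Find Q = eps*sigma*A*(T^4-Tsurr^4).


T^4 = 5.3396e+11
Tsurr^4 = 1.4209e+10
Q = 0.3090 * 5.67e-8 * 6.2960 * 5.1975e+11 = 57332.6253 W

57332.6253 W


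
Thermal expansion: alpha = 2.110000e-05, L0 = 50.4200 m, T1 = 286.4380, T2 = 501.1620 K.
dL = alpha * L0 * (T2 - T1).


dT = 214.7240 K
dL = 2.110000e-05 * 50.4200 * 214.7240 = 0.228437 m
L_final = 50.648437 m

dL = 0.228437 m


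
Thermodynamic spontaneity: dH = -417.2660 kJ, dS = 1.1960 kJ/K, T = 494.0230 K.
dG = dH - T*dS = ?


T*dS = 494.0230 * 1.1960 = 590.8515 kJ
dG = -417.2660 - 590.8515 = -1008.1175 kJ (spontaneous)

dG = -1008.1175 kJ, spontaneous


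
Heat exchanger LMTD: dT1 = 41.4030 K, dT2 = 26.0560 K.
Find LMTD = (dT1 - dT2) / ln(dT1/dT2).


dT1/dT2 = 1.5890
ln(dT1/dT2) = 0.4631
LMTD = 15.3470 / 0.4631 = 33.1393 K

33.1393 K


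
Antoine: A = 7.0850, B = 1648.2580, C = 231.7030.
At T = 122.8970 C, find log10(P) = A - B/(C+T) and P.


C+T = 354.6000
B/(C+T) = 4.6482
log10(P) = 7.0850 - 4.6482 = 2.4368
P = 10^2.4368 = 273.3898 mmHg

273.3898 mmHg


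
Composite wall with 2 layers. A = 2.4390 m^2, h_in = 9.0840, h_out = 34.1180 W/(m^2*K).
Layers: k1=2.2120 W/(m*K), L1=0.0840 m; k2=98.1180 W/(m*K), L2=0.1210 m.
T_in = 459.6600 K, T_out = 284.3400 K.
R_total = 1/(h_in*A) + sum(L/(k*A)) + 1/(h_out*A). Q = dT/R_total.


R_conv_in = 1/(9.0840*2.4390) = 0.0451
R_1 = 0.0840/(2.2120*2.4390) = 0.0156
R_2 = 0.1210/(98.1180*2.4390) = 0.0005
R_conv_out = 1/(34.1180*2.4390) = 0.0120
R_total = 0.0732 K/W
Q = 175.3200 / 0.0732 = 2394.1862 W

R_total = 0.0732 K/W, Q = 2394.1862 W


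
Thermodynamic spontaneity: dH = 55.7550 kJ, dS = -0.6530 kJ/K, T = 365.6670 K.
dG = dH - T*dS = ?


T*dS = 365.6670 * -0.6530 = -238.7806 kJ
dG = 55.7550 + 238.7806 = 294.5356 kJ (non-spontaneous)

dG = 294.5356 kJ, non-spontaneous


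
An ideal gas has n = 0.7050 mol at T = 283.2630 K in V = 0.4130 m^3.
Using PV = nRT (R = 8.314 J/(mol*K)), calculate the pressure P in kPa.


P = nRT/V = 0.7050 * 8.314 * 283.2630 / 0.4130
= 1660.3093 / 0.4130 = 4020.1193 Pa = 4.0201 kPa

4.0201 kPa


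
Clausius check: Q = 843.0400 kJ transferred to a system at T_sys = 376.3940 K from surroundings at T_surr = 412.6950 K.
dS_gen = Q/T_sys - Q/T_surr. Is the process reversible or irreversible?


dS_sys = 843.0400/376.3940 = 2.2398 kJ/K
dS_surr = -843.0400/412.6950 = -2.0428 kJ/K
dS_gen = 2.2398 - 2.0428 = 0.1970 kJ/K (irreversible)

dS_gen = 0.1970 kJ/K, irreversible


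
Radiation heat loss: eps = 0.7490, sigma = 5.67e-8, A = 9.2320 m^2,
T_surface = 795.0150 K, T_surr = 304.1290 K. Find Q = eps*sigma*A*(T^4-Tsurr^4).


T^4 = 3.9949e+11
Tsurr^4 = 8.5552e+09
Q = 0.7490 * 5.67e-8 * 9.2320 * 3.9093e+11 = 153271.0937 W

153271.0937 W


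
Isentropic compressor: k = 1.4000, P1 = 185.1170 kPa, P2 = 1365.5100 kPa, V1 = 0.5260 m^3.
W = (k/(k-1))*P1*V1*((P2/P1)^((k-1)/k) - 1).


(k-1)/k = 0.2857
(P2/P1)^exp = 1.7699
W = 3.5000 * 185.1170 * 0.5260 * (1.7699 - 1) = 262.3933 kJ

262.3933 kJ


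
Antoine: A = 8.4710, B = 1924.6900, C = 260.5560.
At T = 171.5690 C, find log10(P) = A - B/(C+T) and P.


C+T = 432.1250
B/(C+T) = 4.4540
log10(P) = 8.4710 - 4.4540 = 4.0170
P = 10^4.0170 = 10398.9107 mmHg

10398.9107 mmHg


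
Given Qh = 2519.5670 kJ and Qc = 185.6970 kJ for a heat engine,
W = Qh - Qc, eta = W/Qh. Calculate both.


W = 2519.5670 - 185.6970 = 2333.8700 kJ
eta = 2333.8700 / 2519.5670 = 0.9263 = 92.6298%

W = 2333.8700 kJ, eta = 92.6298%


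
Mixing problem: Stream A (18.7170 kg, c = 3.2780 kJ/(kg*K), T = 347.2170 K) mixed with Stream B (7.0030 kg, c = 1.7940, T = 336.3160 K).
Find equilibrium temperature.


num = 25528.5314
den = 73.9177
Tf = 345.3642 K

345.3642 K


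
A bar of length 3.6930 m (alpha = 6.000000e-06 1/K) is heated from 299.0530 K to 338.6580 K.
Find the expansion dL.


dT = 39.6050 K
dL = 6.000000e-06 * 3.6930 * 39.6050 = 0.000878 m
L_final = 3.693878 m

dL = 0.000878 m


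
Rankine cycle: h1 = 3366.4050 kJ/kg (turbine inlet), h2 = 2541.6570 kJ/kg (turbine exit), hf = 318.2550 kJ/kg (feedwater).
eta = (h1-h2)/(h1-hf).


W = 824.7480 kJ/kg
Q_in = 3048.1500 kJ/kg
eta = 0.2706 = 27.0573%

eta = 27.0573%


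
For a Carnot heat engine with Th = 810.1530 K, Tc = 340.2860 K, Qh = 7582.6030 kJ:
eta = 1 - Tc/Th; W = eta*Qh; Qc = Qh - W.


eta = 1 - 340.2860/810.1530 = 0.5800
W = 0.5800 * 7582.6030 = 4397.7063 kJ
Qc = 7582.6030 - 4397.7063 = 3184.8967 kJ

eta = 57.9973%, W = 4397.7063 kJ, Qc = 3184.8967 kJ


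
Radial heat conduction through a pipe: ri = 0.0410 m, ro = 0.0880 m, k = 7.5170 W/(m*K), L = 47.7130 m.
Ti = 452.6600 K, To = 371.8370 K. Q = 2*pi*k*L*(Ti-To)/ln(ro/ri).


dT = 80.8230 K
ln(ro/ri) = 0.7638
Q = 2*pi*7.5170*47.7130*80.8230 / 0.7638 = 238471.5091 W

238471.5091 W


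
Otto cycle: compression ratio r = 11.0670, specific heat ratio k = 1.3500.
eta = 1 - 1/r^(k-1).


r^(k-1) = 2.3196
eta = 1 - 1/2.3196 = 0.5689 = 56.8889%

56.8889%


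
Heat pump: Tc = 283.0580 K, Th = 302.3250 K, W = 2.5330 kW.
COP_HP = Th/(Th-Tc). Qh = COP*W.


COP = 302.3250 / 19.2670 = 15.6913
Qh = 15.6913 * 2.5330 = 39.7462 kW

COP = 15.6913, Qh = 39.7462 kW


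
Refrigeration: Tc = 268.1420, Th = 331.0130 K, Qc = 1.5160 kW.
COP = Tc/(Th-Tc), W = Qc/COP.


COP = 268.1420 / 62.8710 = 4.2650
W = 1.5160 / 4.2650 = 0.3555 kW

COP = 4.2650, W = 0.3555 kW


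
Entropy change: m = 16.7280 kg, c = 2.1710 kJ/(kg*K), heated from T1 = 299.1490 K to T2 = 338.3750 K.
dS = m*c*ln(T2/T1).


T2/T1 = 1.1311
ln(T2/T1) = 0.1232
dS = 16.7280 * 2.1710 * 0.1232 = 4.4747 kJ/K

4.4747 kJ/K


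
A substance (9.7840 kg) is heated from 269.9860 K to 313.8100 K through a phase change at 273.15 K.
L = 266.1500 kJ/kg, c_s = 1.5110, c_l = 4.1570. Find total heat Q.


Q1 (sensible, solid) = 9.7840 * 1.5110 * 3.1640 = 46.7754 kJ
Q2 (latent) = 9.7840 * 266.1500 = 2604.0116 kJ
Q3 (sensible, liquid) = 9.7840 * 4.1570 * 40.6600 = 1653.7271 kJ
Q_total = 4304.5141 kJ

4304.5141 kJ


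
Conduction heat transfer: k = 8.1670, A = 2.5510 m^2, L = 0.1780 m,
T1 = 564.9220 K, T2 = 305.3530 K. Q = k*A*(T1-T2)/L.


dT = 259.5690 K
Q = 8.1670 * 2.5510 * 259.5690 / 0.1780 = 30381.2638 W

30381.2638 W


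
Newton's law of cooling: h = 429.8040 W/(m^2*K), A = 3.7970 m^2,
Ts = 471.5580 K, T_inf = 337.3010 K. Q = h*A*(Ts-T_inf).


dT = 134.2570 K
Q = 429.8040 * 3.7970 * 134.2570 = 219102.8308 W

219102.8308 W


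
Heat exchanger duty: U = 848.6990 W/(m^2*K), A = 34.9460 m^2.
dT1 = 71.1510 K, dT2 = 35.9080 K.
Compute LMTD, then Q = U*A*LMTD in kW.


LMTD = 51.5366 K
Q = 848.6990 * 34.9460 * 51.5366 = 1528504.8543 W = 1528.5049 kW

1528.5049 kW


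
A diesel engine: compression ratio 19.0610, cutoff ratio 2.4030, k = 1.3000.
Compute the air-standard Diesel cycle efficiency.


r^(k-1) = 2.4213
rc^k = 3.1259
eta = 0.5186 = 51.8601%

51.8601%


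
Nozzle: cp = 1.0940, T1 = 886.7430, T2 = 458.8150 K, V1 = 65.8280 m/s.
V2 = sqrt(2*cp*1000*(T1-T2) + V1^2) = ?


dT = 427.9280 K
2*cp*1000*dT = 936306.4640
V1^2 = 4333.3256
V2 = sqrt(940639.7896) = 969.8659 m/s

969.8659 m/s


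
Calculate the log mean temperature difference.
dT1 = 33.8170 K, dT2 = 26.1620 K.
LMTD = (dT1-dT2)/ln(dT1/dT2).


dT1/dT2 = 1.2926
ln(dT1/dT2) = 0.2567
LMTD = 7.6550 / 0.2567 = 29.8260 K

29.8260 K


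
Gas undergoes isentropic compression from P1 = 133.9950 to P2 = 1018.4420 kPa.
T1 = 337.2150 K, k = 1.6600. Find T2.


(k-1)/k = 0.3976
(P2/P1)^exp = 2.2398
T2 = 337.2150 * 2.2398 = 755.3069 K

755.3069 K


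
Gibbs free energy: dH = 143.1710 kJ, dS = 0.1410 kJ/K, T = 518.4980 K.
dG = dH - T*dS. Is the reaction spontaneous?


T*dS = 518.4980 * 0.1410 = 73.1082 kJ
dG = 143.1710 - 73.1082 = 70.0628 kJ (non-spontaneous)

dG = 70.0628 kJ, non-spontaneous


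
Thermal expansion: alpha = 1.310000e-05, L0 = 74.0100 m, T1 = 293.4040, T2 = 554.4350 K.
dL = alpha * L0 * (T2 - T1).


dT = 261.0310 K
dL = 1.310000e-05 * 74.0100 * 261.0310 = 0.253078 m
L_final = 74.263078 m

dL = 0.253078 m


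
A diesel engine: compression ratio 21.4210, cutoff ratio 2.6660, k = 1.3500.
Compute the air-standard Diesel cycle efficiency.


r^(k-1) = 2.9228
rc^k = 3.7576
eta = 0.5805 = 58.0502%

58.0502%


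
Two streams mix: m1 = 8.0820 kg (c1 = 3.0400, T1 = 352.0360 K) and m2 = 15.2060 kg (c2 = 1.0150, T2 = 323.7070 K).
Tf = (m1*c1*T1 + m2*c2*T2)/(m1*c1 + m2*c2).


num = 13645.3940
den = 40.0034
Tf = 341.1061 K

341.1061 K


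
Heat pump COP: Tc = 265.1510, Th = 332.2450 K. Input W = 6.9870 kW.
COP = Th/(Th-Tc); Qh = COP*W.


COP = 332.2450 / 67.0940 = 4.9519
Qh = 4.9519 * 6.9870 = 34.5992 kW

COP = 4.9519, Qh = 34.5992 kW


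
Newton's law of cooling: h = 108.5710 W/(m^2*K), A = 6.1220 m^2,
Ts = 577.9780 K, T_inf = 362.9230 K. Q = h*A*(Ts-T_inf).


dT = 215.0550 K
Q = 108.5710 * 6.1220 * 215.0550 = 142940.9643 W

142940.9643 W


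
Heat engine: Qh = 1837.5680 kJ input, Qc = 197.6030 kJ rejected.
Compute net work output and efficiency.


W = 1837.5680 - 197.6030 = 1639.9650 kJ
eta = 1639.9650 / 1837.5680 = 0.8925 = 89.2465%

W = 1639.9650 kJ, eta = 89.2465%


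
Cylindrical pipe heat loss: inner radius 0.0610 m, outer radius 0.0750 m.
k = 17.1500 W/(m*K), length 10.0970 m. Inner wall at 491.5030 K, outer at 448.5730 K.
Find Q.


dT = 42.9300 K
ln(ro/ri) = 0.2066
Q = 2*pi*17.1500*10.0970*42.9300 / 0.2066 = 226066.8941 W

226066.8941 W


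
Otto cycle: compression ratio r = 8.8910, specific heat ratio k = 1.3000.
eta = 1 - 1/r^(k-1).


r^(k-1) = 1.9261
eta = 1 - 1/1.9261 = 0.4808 = 48.0824%

48.0824%


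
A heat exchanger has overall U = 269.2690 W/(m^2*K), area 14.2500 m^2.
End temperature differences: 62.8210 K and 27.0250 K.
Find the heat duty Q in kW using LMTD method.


LMTD = 42.4361 K
Q = 269.2690 * 14.2500 * 42.4361 = 162830.8567 W = 162.8309 kW

162.8309 kW


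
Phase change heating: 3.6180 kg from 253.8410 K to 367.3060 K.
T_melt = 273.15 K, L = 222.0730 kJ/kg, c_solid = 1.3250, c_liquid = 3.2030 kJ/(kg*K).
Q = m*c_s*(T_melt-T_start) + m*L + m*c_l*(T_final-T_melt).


Q1 (sensible, solid) = 3.6180 * 1.3250 * 19.3090 = 92.5644 kJ
Q2 (latent) = 3.6180 * 222.0730 = 803.4601 kJ
Q3 (sensible, liquid) = 3.6180 * 3.2030 * 94.1560 = 1091.1225 kJ
Q_total = 1987.1470 kJ

1987.1470 kJ


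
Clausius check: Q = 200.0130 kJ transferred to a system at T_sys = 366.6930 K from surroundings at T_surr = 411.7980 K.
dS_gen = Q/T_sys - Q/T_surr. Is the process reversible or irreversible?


dS_sys = 200.0130/366.6930 = 0.5455 kJ/K
dS_surr = -200.0130/411.7980 = -0.4857 kJ/K
dS_gen = 0.5455 - 0.4857 = 0.0597 kJ/K (irreversible)

dS_gen = 0.0597 kJ/K, irreversible


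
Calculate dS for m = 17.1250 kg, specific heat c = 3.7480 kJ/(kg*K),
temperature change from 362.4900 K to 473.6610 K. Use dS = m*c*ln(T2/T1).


T2/T1 = 1.3067
ln(T2/T1) = 0.2675
dS = 17.1250 * 3.7480 * 0.2675 = 17.1690 kJ/K

17.1690 kJ/K


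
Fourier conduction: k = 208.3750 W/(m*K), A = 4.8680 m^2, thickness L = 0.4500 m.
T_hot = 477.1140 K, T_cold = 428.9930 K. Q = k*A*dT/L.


dT = 48.1210 K
Q = 208.3750 * 4.8680 * 48.1210 / 0.4500 = 108472.1660 W

108472.1660 W


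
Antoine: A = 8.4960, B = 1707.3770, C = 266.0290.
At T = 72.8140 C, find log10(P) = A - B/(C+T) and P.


C+T = 338.8430
B/(C+T) = 5.0388
log10(P) = 8.4960 - 5.0388 = 3.4572
P = 10^3.4572 = 2865.2073 mmHg

2865.2073 mmHg


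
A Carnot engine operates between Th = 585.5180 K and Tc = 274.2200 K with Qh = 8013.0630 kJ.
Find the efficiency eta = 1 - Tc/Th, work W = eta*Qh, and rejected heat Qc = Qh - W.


eta = 1 - 274.2200/585.5180 = 0.5317
W = 0.5317 * 8013.0630 = 4260.2456 kJ
Qc = 8013.0630 - 4260.2456 = 3752.8174 kJ

eta = 53.1663%, W = 4260.2456 kJ, Qc = 3752.8174 kJ


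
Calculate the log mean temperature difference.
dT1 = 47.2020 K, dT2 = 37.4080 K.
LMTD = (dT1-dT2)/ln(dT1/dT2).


dT1/dT2 = 1.2618
ln(dT1/dT2) = 0.2326
LMTD = 9.7940 / 0.2326 = 42.1154 K

42.1154 K


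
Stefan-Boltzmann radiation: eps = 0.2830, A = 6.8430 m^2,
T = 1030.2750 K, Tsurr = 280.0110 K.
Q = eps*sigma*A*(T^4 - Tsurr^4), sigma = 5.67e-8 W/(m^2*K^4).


T^4 = 1.1267e+12
Tsurr^4 = 6.1475e+09
Q = 0.2830 * 5.67e-8 * 6.8430 * 1.1206e+12 = 123041.7811 W

123041.7811 W


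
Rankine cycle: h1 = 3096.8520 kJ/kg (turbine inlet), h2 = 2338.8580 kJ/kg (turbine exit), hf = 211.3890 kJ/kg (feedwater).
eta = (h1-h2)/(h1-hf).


W = 757.9940 kJ/kg
Q_in = 2885.4630 kJ/kg
eta = 0.2627 = 26.2694%

eta = 26.2694%


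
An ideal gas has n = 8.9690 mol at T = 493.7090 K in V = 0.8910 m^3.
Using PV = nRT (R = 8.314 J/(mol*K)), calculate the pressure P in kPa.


P = nRT/V = 8.9690 * 8.314 * 493.7090 / 0.8910
= 36815.0240 / 0.8910 = 41318.7700 Pa = 41.3188 kPa

41.3188 kPa


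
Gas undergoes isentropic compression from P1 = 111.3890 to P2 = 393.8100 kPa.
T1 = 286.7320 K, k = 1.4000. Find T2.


(k-1)/k = 0.2857
(P2/P1)^exp = 1.4345
T2 = 286.7320 * 1.4345 = 411.3150 K

411.3150 K


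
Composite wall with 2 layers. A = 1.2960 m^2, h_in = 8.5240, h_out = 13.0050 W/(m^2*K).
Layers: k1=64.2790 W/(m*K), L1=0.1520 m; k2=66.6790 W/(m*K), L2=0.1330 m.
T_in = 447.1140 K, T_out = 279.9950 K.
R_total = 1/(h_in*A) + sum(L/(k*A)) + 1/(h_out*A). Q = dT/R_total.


R_conv_in = 1/(8.5240*1.2960) = 0.0905
R_1 = 0.1520/(64.2790*1.2960) = 0.0018
R_2 = 0.1330/(66.6790*1.2960) = 0.0015
R_conv_out = 1/(13.0050*1.2960) = 0.0593
R_total = 0.1532 K/W
Q = 167.1190 / 0.1532 = 1090.7373 W

R_total = 0.1532 K/W, Q = 1090.7373 W


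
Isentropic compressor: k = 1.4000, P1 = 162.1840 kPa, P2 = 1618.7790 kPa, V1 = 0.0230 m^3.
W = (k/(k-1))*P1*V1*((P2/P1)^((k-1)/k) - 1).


(k-1)/k = 0.2857
(P2/P1)^exp = 1.9297
W = 3.5000 * 162.1840 * 0.0230 * (1.9297 - 1) = 12.1374 kJ

12.1374 kJ


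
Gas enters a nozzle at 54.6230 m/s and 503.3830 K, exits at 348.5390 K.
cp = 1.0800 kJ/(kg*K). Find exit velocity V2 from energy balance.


dT = 154.8440 K
2*cp*1000*dT = 334463.0400
V1^2 = 2983.6721
V2 = sqrt(337446.7121) = 580.9016 m/s

580.9016 m/s


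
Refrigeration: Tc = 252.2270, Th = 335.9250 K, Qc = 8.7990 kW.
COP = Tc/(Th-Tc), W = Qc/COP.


COP = 252.2270 / 83.6980 = 3.0135
W = 8.7990 / 3.0135 = 2.9198 kW

COP = 3.0135, W = 2.9198 kW


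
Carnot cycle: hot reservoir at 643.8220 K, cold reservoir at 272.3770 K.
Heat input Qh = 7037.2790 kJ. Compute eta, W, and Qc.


eta = 1 - 272.3770/643.8220 = 0.5769
W = 0.5769 * 7037.2790 = 4060.0696 kJ
Qc = 7037.2790 - 4060.0696 = 2977.2094 kJ

eta = 57.6937%, W = 4060.0696 kJ, Qc = 2977.2094 kJ


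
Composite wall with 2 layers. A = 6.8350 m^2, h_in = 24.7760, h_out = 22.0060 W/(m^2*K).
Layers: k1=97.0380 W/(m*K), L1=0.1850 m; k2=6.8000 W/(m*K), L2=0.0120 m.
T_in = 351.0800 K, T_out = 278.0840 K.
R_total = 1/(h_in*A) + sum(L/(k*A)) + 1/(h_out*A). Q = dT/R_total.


R_conv_in = 1/(24.7760*6.8350) = 0.0059
R_1 = 0.1850/(97.0380*6.8350) = 0.0003
R_2 = 0.0120/(6.8000*6.8350) = 0.0003
R_conv_out = 1/(22.0060*6.8350) = 0.0066
R_total = 0.0131 K/W
Q = 72.9960 / 0.0131 = 5576.1703 W

R_total = 0.0131 K/W, Q = 5576.1703 W


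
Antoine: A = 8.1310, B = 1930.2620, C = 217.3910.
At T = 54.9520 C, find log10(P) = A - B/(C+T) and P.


C+T = 272.3430
B/(C+T) = 7.0876
log10(P) = 8.1310 - 7.0876 = 1.0434
P = 10^1.0434 = 11.0506 mmHg

11.0506 mmHg


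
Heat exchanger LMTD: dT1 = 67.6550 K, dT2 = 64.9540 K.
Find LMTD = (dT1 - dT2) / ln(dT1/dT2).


dT1/dT2 = 1.0416
ln(dT1/dT2) = 0.0407
LMTD = 2.7010 / 0.0407 = 66.2953 K

66.2953 K


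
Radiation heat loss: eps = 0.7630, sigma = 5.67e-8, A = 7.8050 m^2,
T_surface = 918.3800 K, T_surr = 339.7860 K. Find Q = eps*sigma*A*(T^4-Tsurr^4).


T^4 = 7.1136e+11
Tsurr^4 = 1.3330e+10
Q = 0.7630 * 5.67e-8 * 7.8050 * 6.9803e+11 = 235697.5033 W

235697.5033 W


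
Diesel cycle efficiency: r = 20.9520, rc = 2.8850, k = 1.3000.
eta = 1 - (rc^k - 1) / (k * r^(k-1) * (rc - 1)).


r^(k-1) = 2.4910
rc^k = 3.9645
eta = 0.5143 = 51.4342%

51.4342%
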